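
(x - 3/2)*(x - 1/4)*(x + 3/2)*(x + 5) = x^4 + 19*x^3/4 - 7*x^2/2 - 171*x/16 + 45/16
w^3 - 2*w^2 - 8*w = w*(w - 4)*(w + 2)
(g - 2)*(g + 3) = g^2 + g - 6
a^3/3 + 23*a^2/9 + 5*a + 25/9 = (a/3 + 1/3)*(a + 5/3)*(a + 5)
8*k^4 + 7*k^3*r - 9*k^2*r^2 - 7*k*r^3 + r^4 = (-8*k + r)*(-k + r)*(k + r)^2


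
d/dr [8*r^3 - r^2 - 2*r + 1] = 24*r^2 - 2*r - 2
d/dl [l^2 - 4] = 2*l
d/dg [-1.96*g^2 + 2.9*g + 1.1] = 2.9 - 3.92*g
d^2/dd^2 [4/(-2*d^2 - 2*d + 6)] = 4*(d^2 + d - (2*d + 1)^2 - 3)/(d^2 + d - 3)^3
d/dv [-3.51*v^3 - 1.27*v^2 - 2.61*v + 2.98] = -10.53*v^2 - 2.54*v - 2.61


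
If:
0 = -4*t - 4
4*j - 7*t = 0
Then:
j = -7/4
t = -1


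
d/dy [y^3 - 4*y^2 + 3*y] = 3*y^2 - 8*y + 3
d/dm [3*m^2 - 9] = 6*m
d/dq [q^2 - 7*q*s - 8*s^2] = 2*q - 7*s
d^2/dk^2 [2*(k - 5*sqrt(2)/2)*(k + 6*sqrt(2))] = 4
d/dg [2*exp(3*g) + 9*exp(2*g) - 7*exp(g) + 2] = (6*exp(2*g) + 18*exp(g) - 7)*exp(g)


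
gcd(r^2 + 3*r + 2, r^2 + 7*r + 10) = r + 2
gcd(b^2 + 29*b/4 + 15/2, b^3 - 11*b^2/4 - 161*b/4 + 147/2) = b + 6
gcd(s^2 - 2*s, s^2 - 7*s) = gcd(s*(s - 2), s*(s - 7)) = s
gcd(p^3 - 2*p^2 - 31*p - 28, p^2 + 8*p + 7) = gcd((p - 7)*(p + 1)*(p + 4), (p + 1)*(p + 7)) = p + 1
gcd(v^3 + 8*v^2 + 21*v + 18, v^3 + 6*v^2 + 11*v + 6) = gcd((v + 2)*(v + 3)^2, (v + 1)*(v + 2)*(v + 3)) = v^2 + 5*v + 6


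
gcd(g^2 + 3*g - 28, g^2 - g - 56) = g + 7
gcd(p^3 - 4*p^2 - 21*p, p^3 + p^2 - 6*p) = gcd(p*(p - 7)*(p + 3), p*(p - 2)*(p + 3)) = p^2 + 3*p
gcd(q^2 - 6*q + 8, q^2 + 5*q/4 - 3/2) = 1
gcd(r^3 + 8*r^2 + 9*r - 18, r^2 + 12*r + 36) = r + 6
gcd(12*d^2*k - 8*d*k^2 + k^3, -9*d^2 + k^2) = 1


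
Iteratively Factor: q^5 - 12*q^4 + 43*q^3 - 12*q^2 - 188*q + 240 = (q - 4)*(q^4 - 8*q^3 + 11*q^2 + 32*q - 60) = (q - 4)*(q + 2)*(q^3 - 10*q^2 + 31*q - 30) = (q - 5)*(q - 4)*(q + 2)*(q^2 - 5*q + 6) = (q - 5)*(q - 4)*(q - 2)*(q + 2)*(q - 3)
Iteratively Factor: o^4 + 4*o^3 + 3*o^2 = (o + 1)*(o^3 + 3*o^2) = o*(o + 1)*(o^2 + 3*o) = o^2*(o + 1)*(o + 3)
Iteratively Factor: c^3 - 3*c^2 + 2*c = (c - 1)*(c^2 - 2*c) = (c - 2)*(c - 1)*(c)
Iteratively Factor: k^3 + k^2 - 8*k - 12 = (k + 2)*(k^2 - k - 6) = (k + 2)^2*(k - 3)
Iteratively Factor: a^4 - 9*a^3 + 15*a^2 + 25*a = (a - 5)*(a^3 - 4*a^2 - 5*a) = (a - 5)*(a + 1)*(a^2 - 5*a) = (a - 5)^2*(a + 1)*(a)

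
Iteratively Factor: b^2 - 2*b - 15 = (b - 5)*(b + 3)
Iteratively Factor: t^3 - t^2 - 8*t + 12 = (t - 2)*(t^2 + t - 6) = (t - 2)^2*(t + 3)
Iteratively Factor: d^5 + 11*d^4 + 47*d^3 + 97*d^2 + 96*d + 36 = (d + 3)*(d^4 + 8*d^3 + 23*d^2 + 28*d + 12) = (d + 2)*(d + 3)*(d^3 + 6*d^2 + 11*d + 6) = (d + 2)^2*(d + 3)*(d^2 + 4*d + 3) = (d + 2)^2*(d + 3)^2*(d + 1)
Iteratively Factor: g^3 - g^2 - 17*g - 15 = (g + 3)*(g^2 - 4*g - 5) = (g + 1)*(g + 3)*(g - 5)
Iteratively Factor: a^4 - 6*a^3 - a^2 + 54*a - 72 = (a - 3)*(a^3 - 3*a^2 - 10*a + 24) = (a - 3)*(a + 3)*(a^2 - 6*a + 8) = (a - 3)*(a - 2)*(a + 3)*(a - 4)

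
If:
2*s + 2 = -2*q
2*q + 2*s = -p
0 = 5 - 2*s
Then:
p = 2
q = -7/2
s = 5/2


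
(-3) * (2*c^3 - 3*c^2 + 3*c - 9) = -6*c^3 + 9*c^2 - 9*c + 27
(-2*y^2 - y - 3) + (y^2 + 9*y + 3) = -y^2 + 8*y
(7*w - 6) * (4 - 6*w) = -42*w^2 + 64*w - 24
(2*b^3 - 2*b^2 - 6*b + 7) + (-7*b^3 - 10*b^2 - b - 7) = -5*b^3 - 12*b^2 - 7*b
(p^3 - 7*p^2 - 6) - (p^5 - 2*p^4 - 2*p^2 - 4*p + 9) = -p^5 + 2*p^4 + p^3 - 5*p^2 + 4*p - 15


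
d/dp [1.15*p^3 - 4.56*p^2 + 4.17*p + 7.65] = 3.45*p^2 - 9.12*p + 4.17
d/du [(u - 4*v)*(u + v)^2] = (u + v)*(3*u - 7*v)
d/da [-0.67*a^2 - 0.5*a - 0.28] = -1.34*a - 0.5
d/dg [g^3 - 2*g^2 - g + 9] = 3*g^2 - 4*g - 1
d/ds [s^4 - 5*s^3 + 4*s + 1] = 4*s^3 - 15*s^2 + 4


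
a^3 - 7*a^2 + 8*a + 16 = (a - 4)^2*(a + 1)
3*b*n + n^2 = n*(3*b + n)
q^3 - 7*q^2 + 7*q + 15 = (q - 5)*(q - 3)*(q + 1)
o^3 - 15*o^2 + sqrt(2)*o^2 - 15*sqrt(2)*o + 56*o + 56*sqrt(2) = (o - 8)*(o - 7)*(o + sqrt(2))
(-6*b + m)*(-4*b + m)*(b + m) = 24*b^3 + 14*b^2*m - 9*b*m^2 + m^3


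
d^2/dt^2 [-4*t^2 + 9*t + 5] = -8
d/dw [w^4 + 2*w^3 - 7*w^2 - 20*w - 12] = 4*w^3 + 6*w^2 - 14*w - 20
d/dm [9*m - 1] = 9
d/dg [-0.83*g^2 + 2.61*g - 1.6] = 2.61 - 1.66*g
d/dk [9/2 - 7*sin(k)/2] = -7*cos(k)/2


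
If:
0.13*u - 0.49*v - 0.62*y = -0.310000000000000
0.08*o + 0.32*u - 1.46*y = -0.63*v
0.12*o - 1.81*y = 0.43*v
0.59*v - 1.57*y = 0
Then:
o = 2.71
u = -0.75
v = 0.29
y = 0.11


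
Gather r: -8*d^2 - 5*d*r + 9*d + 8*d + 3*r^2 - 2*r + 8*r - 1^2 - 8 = -8*d^2 + 17*d + 3*r^2 + r*(6 - 5*d) - 9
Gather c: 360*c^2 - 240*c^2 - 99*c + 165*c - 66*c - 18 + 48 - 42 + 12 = 120*c^2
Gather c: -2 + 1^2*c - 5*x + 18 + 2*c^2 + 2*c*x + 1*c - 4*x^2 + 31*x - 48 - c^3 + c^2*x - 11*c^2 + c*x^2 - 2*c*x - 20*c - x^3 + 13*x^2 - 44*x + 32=-c^3 + c^2*(x - 9) + c*(x^2 - 18) - x^3 + 9*x^2 - 18*x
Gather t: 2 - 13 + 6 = -5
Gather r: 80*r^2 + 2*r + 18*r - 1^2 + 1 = 80*r^2 + 20*r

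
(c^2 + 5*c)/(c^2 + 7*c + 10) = c/(c + 2)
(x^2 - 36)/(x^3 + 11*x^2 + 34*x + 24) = (x - 6)/(x^2 + 5*x + 4)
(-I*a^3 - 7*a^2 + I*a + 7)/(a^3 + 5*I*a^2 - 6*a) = (-I*a^3 - 7*a^2 + I*a + 7)/(a*(a^2 + 5*I*a - 6))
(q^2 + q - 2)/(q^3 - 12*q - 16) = (q - 1)/(q^2 - 2*q - 8)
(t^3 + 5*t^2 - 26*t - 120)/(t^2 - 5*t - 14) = (-t^3 - 5*t^2 + 26*t + 120)/(-t^2 + 5*t + 14)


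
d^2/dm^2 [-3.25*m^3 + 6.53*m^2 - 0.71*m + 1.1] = 13.06 - 19.5*m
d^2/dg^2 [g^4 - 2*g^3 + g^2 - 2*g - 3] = 12*g^2 - 12*g + 2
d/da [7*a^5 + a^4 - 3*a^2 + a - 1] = 35*a^4 + 4*a^3 - 6*a + 1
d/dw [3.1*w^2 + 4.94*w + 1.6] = 6.2*w + 4.94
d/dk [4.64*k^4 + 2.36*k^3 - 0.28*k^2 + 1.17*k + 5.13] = 18.56*k^3 + 7.08*k^2 - 0.56*k + 1.17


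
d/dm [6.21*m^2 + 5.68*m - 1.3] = 12.42*m + 5.68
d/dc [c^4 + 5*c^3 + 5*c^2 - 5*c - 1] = 4*c^3 + 15*c^2 + 10*c - 5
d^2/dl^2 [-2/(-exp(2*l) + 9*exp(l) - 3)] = 2*((9 - 4*exp(l))*(exp(2*l) - 9*exp(l) + 3) + 2*(2*exp(l) - 9)^2*exp(l))*exp(l)/(exp(2*l) - 9*exp(l) + 3)^3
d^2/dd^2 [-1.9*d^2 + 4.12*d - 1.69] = -3.80000000000000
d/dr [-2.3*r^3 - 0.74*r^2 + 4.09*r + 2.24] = -6.9*r^2 - 1.48*r + 4.09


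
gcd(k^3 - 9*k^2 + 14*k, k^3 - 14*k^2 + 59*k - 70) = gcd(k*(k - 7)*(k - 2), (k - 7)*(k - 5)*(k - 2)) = k^2 - 9*k + 14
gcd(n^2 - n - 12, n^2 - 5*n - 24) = n + 3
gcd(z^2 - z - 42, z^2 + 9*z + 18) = z + 6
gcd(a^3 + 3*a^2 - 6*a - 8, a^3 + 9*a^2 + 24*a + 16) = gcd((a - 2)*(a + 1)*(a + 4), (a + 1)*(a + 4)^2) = a^2 + 5*a + 4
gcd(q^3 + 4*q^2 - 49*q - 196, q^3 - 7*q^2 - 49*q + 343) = q^2 - 49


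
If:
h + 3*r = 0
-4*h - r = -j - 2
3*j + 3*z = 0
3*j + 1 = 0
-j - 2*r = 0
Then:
No Solution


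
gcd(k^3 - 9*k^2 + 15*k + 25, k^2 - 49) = 1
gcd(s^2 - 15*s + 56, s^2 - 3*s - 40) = s - 8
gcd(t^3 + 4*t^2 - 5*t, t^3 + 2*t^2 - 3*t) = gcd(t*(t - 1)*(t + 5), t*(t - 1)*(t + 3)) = t^2 - t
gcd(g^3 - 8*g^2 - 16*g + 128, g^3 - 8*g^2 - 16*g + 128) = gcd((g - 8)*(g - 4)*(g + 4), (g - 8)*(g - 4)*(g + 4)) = g^3 - 8*g^2 - 16*g + 128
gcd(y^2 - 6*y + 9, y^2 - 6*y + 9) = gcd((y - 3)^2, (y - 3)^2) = y^2 - 6*y + 9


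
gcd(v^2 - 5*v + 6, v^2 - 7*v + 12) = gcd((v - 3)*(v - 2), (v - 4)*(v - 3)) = v - 3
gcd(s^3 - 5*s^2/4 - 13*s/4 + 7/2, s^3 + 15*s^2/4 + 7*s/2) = s + 7/4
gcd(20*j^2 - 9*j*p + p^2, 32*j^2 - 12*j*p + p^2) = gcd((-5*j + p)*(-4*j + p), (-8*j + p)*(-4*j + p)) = -4*j + p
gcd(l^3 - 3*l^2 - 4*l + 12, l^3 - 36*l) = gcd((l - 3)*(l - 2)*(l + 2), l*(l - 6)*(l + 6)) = 1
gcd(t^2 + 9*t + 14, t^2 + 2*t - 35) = t + 7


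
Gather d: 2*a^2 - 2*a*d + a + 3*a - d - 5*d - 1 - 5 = 2*a^2 + 4*a + d*(-2*a - 6) - 6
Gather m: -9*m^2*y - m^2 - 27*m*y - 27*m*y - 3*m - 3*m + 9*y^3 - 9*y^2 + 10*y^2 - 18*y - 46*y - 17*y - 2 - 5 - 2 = m^2*(-9*y - 1) + m*(-54*y - 6) + 9*y^3 + y^2 - 81*y - 9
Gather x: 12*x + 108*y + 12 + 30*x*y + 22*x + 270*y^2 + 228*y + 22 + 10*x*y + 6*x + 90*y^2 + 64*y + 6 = x*(40*y + 40) + 360*y^2 + 400*y + 40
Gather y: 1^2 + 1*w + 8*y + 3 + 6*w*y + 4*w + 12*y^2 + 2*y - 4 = 5*w + 12*y^2 + y*(6*w + 10)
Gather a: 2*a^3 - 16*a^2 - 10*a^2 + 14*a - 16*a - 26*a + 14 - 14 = 2*a^3 - 26*a^2 - 28*a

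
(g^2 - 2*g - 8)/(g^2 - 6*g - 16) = (g - 4)/(g - 8)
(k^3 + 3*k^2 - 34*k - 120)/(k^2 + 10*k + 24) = (k^2 - k - 30)/(k + 6)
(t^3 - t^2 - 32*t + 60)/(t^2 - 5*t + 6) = (t^2 + t - 30)/(t - 3)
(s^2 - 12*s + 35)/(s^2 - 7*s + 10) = (s - 7)/(s - 2)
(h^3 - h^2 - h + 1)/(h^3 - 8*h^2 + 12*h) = (h^3 - h^2 - h + 1)/(h*(h^2 - 8*h + 12))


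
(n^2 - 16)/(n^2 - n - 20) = (n - 4)/(n - 5)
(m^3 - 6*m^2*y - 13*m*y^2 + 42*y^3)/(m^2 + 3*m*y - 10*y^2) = (m^2 - 4*m*y - 21*y^2)/(m + 5*y)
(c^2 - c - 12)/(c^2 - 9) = (c - 4)/(c - 3)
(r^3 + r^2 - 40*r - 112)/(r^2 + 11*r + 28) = (r^2 - 3*r - 28)/(r + 7)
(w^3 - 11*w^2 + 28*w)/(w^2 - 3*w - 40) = w*(-w^2 + 11*w - 28)/(-w^2 + 3*w + 40)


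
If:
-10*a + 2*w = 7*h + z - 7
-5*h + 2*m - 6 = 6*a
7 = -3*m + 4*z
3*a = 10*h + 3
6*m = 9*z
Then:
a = -31/5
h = -54/25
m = -21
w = -2453/50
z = -14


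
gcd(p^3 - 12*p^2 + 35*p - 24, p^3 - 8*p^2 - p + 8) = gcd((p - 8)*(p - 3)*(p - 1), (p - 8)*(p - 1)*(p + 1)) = p^2 - 9*p + 8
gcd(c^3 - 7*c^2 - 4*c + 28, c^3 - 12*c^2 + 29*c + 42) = c - 7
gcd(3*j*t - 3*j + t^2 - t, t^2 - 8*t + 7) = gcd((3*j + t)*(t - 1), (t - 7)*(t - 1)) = t - 1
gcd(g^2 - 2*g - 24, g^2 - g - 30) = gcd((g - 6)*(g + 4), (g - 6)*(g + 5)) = g - 6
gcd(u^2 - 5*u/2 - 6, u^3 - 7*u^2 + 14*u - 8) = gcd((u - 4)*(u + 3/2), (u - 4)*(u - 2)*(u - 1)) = u - 4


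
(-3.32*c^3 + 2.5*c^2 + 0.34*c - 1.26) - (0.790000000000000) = -3.32*c^3 + 2.5*c^2 + 0.34*c - 2.05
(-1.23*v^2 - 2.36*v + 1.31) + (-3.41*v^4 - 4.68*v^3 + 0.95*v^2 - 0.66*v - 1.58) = -3.41*v^4 - 4.68*v^3 - 0.28*v^2 - 3.02*v - 0.27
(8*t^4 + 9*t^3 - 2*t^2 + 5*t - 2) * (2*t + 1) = 16*t^5 + 26*t^4 + 5*t^3 + 8*t^2 + t - 2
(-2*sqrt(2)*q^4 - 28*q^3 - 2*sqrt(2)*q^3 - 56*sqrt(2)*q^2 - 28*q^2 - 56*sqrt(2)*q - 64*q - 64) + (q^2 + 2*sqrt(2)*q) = -2*sqrt(2)*q^4 - 28*q^3 - 2*sqrt(2)*q^3 - 56*sqrt(2)*q^2 - 27*q^2 - 54*sqrt(2)*q - 64*q - 64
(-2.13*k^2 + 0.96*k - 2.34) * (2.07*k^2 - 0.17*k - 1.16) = -4.4091*k^4 + 2.3493*k^3 - 2.5362*k^2 - 0.7158*k + 2.7144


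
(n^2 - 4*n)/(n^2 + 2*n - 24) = n/(n + 6)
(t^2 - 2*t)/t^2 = (t - 2)/t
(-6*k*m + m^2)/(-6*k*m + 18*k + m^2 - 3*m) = m/(m - 3)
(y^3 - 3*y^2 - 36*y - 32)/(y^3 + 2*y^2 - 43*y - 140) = (y^2 - 7*y - 8)/(y^2 - 2*y - 35)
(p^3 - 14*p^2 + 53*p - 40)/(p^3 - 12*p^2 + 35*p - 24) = (p - 5)/(p - 3)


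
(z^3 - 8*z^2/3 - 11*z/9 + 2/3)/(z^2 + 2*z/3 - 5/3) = (9*z^3 - 24*z^2 - 11*z + 6)/(3*(3*z^2 + 2*z - 5))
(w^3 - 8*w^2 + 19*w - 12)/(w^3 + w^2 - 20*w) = (w^2 - 4*w + 3)/(w*(w + 5))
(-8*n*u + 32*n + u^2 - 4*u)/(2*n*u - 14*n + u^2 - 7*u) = (-8*n*u + 32*n + u^2 - 4*u)/(2*n*u - 14*n + u^2 - 7*u)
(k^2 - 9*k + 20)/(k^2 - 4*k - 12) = (-k^2 + 9*k - 20)/(-k^2 + 4*k + 12)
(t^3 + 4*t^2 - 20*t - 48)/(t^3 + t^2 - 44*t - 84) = (t - 4)/(t - 7)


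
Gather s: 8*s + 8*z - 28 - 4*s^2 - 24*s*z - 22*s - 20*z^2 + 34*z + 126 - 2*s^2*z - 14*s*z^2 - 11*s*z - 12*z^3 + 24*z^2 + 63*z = s^2*(-2*z - 4) + s*(-14*z^2 - 35*z - 14) - 12*z^3 + 4*z^2 + 105*z + 98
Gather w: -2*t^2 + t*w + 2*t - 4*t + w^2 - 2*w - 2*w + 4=-2*t^2 - 2*t + w^2 + w*(t - 4) + 4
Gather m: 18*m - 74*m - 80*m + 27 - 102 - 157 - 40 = -136*m - 272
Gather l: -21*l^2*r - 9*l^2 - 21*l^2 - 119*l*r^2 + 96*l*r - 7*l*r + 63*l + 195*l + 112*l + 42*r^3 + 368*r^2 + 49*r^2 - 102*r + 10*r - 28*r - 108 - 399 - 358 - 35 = l^2*(-21*r - 30) + l*(-119*r^2 + 89*r + 370) + 42*r^3 + 417*r^2 - 120*r - 900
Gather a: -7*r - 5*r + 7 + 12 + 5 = 24 - 12*r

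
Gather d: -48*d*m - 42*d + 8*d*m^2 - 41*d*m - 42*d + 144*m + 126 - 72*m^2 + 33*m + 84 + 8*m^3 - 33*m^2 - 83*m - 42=d*(8*m^2 - 89*m - 84) + 8*m^3 - 105*m^2 + 94*m + 168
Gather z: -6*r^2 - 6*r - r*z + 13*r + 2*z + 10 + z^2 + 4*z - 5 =-6*r^2 + 7*r + z^2 + z*(6 - r) + 5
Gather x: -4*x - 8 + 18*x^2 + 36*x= 18*x^2 + 32*x - 8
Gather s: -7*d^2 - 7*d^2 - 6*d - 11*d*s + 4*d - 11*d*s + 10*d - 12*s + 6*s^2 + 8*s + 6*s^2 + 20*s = -14*d^2 + 8*d + 12*s^2 + s*(16 - 22*d)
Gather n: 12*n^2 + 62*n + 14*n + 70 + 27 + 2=12*n^2 + 76*n + 99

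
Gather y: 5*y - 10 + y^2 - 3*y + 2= y^2 + 2*y - 8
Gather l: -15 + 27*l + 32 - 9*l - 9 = 18*l + 8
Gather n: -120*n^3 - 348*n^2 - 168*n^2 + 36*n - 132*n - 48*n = -120*n^3 - 516*n^2 - 144*n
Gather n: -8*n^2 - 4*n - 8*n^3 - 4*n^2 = -8*n^3 - 12*n^2 - 4*n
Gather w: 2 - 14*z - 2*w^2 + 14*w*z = -2*w^2 + 14*w*z - 14*z + 2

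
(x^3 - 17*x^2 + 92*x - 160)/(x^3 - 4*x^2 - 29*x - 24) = (x^2 - 9*x + 20)/(x^2 + 4*x + 3)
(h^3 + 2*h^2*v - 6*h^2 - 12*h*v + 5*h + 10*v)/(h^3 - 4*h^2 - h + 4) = (h^2 + 2*h*v - 5*h - 10*v)/(h^2 - 3*h - 4)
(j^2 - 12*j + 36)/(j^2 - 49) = (j^2 - 12*j + 36)/(j^2 - 49)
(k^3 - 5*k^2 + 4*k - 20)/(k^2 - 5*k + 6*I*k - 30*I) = (k^2 + 4)/(k + 6*I)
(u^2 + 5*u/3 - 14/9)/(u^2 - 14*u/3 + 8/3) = (u + 7/3)/(u - 4)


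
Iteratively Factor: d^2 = (d)*(d)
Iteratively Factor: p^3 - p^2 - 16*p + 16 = (p - 4)*(p^2 + 3*p - 4) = (p - 4)*(p - 1)*(p + 4)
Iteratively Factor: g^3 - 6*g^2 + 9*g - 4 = (g - 1)*(g^2 - 5*g + 4) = (g - 1)^2*(g - 4)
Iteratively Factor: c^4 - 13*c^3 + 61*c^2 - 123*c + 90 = (c - 2)*(c^3 - 11*c^2 + 39*c - 45) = (c - 5)*(c - 2)*(c^2 - 6*c + 9) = (c - 5)*(c - 3)*(c - 2)*(c - 3)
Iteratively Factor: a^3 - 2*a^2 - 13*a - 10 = (a - 5)*(a^2 + 3*a + 2) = (a - 5)*(a + 1)*(a + 2)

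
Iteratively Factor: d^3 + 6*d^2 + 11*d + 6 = (d + 3)*(d^2 + 3*d + 2) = (d + 2)*(d + 3)*(d + 1)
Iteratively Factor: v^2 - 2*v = (v)*(v - 2)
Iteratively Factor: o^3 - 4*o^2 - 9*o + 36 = (o - 3)*(o^2 - o - 12) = (o - 3)*(o + 3)*(o - 4)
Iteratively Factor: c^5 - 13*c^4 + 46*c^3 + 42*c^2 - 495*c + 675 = (c - 3)*(c^4 - 10*c^3 + 16*c^2 + 90*c - 225) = (c - 5)*(c - 3)*(c^3 - 5*c^2 - 9*c + 45) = (c - 5)*(c - 3)*(c + 3)*(c^2 - 8*c + 15) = (c - 5)*(c - 3)^2*(c + 3)*(c - 5)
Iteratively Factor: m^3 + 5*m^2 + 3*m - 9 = (m - 1)*(m^2 + 6*m + 9) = (m - 1)*(m + 3)*(m + 3)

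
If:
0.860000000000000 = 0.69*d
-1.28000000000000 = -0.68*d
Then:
No Solution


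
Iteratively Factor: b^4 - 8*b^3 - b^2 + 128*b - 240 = (b - 3)*(b^3 - 5*b^2 - 16*b + 80) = (b - 3)*(b + 4)*(b^2 - 9*b + 20) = (b - 4)*(b - 3)*(b + 4)*(b - 5)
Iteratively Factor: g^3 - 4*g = (g)*(g^2 - 4) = g*(g + 2)*(g - 2)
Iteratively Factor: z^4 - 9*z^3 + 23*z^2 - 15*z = (z - 3)*(z^3 - 6*z^2 + 5*z) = (z - 5)*(z - 3)*(z^2 - z) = (z - 5)*(z - 3)*(z - 1)*(z)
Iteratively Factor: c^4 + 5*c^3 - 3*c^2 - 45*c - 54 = (c + 2)*(c^3 + 3*c^2 - 9*c - 27) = (c - 3)*(c + 2)*(c^2 + 6*c + 9) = (c - 3)*(c + 2)*(c + 3)*(c + 3)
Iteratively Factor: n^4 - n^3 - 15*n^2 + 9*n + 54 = (n - 3)*(n^3 + 2*n^2 - 9*n - 18) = (n - 3)*(n + 3)*(n^2 - n - 6) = (n - 3)^2*(n + 3)*(n + 2)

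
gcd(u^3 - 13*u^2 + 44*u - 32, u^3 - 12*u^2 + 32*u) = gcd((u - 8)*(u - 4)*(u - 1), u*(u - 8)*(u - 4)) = u^2 - 12*u + 32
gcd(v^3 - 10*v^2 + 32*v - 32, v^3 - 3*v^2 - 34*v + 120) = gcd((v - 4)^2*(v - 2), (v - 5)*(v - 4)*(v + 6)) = v - 4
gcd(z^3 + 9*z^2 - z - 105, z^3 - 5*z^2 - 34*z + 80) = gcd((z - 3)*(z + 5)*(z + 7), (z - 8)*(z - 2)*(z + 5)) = z + 5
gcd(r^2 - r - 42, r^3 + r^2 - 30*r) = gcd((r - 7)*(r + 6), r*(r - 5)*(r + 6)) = r + 6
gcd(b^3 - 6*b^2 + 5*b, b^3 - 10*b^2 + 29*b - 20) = b^2 - 6*b + 5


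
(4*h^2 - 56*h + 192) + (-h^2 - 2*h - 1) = 3*h^2 - 58*h + 191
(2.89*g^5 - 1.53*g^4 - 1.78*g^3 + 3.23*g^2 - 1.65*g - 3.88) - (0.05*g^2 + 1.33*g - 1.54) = 2.89*g^5 - 1.53*g^4 - 1.78*g^3 + 3.18*g^2 - 2.98*g - 2.34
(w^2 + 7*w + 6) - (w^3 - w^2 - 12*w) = -w^3 + 2*w^2 + 19*w + 6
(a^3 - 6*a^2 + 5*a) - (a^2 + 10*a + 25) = a^3 - 7*a^2 - 5*a - 25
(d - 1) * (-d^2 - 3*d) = -d^3 - 2*d^2 + 3*d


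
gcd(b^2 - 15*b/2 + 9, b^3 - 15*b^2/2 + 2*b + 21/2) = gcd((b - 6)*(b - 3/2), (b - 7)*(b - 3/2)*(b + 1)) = b - 3/2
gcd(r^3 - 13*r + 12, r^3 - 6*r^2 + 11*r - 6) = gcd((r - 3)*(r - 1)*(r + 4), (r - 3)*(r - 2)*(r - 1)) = r^2 - 4*r + 3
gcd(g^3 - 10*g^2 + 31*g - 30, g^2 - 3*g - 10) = g - 5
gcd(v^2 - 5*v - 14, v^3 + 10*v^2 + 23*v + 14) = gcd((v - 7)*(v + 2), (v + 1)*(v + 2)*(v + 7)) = v + 2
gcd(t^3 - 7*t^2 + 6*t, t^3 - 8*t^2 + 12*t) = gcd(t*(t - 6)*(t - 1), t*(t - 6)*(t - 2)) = t^2 - 6*t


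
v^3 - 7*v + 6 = (v - 2)*(v - 1)*(v + 3)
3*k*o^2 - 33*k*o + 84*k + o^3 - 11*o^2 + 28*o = (3*k + o)*(o - 7)*(o - 4)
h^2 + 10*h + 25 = (h + 5)^2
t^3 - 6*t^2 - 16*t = t*(t - 8)*(t + 2)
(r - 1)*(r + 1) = r^2 - 1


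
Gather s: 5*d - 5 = 5*d - 5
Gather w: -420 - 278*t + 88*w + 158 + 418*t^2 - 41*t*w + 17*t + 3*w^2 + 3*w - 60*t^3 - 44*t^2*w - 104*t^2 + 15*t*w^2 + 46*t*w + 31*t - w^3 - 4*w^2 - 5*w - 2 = -60*t^3 + 314*t^2 - 230*t - w^3 + w^2*(15*t - 1) + w*(-44*t^2 + 5*t + 86) - 264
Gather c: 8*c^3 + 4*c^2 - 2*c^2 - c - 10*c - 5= 8*c^3 + 2*c^2 - 11*c - 5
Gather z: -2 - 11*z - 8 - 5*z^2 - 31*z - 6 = -5*z^2 - 42*z - 16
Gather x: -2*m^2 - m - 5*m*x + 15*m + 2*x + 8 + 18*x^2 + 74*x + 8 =-2*m^2 + 14*m + 18*x^2 + x*(76 - 5*m) + 16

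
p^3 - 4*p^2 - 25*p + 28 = (p - 7)*(p - 1)*(p + 4)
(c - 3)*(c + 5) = c^2 + 2*c - 15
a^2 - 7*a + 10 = (a - 5)*(a - 2)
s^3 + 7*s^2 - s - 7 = (s - 1)*(s + 1)*(s + 7)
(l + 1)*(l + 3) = l^2 + 4*l + 3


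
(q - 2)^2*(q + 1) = q^3 - 3*q^2 + 4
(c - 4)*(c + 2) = c^2 - 2*c - 8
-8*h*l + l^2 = l*(-8*h + l)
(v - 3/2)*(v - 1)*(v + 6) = v^3 + 7*v^2/2 - 27*v/2 + 9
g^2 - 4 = (g - 2)*(g + 2)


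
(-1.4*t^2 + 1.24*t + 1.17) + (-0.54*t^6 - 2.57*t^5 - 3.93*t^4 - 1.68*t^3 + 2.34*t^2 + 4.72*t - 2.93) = -0.54*t^6 - 2.57*t^5 - 3.93*t^4 - 1.68*t^3 + 0.94*t^2 + 5.96*t - 1.76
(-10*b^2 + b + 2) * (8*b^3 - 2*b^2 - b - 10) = -80*b^5 + 28*b^4 + 24*b^3 + 95*b^2 - 12*b - 20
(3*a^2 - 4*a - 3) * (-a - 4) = -3*a^3 - 8*a^2 + 19*a + 12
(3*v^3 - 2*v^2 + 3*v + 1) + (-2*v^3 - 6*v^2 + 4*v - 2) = v^3 - 8*v^2 + 7*v - 1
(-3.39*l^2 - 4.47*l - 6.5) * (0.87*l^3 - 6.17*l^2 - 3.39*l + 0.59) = -2.9493*l^5 + 17.0274*l^4 + 33.417*l^3 + 53.2582*l^2 + 19.3977*l - 3.835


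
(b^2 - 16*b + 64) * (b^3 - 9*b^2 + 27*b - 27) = b^5 - 25*b^4 + 235*b^3 - 1035*b^2 + 2160*b - 1728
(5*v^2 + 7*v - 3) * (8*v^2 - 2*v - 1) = 40*v^4 + 46*v^3 - 43*v^2 - v + 3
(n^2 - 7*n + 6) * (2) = 2*n^2 - 14*n + 12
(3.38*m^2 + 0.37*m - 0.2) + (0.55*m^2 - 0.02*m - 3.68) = 3.93*m^2 + 0.35*m - 3.88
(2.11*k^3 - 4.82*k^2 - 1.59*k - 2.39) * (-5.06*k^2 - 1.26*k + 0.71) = -10.6766*k^5 + 21.7306*k^4 + 15.6167*k^3 + 10.6746*k^2 + 1.8825*k - 1.6969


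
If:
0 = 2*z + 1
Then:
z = -1/2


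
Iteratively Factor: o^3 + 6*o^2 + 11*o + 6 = (o + 1)*(o^2 + 5*o + 6) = (o + 1)*(o + 3)*(o + 2)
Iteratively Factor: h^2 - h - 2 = (h - 2)*(h + 1)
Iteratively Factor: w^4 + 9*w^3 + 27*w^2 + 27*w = (w + 3)*(w^3 + 6*w^2 + 9*w) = (w + 3)^2*(w^2 + 3*w) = (w + 3)^3*(w)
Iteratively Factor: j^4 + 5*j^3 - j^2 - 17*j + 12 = (j - 1)*(j^3 + 6*j^2 + 5*j - 12) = (j - 1)^2*(j^2 + 7*j + 12) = (j - 1)^2*(j + 4)*(j + 3)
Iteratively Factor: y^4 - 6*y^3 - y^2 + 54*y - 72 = (y - 4)*(y^3 - 2*y^2 - 9*y + 18) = (y - 4)*(y - 2)*(y^2 - 9) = (y - 4)*(y - 2)*(y + 3)*(y - 3)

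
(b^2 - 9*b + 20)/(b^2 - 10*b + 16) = (b^2 - 9*b + 20)/(b^2 - 10*b + 16)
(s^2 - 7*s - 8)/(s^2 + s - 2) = (s^2 - 7*s - 8)/(s^2 + s - 2)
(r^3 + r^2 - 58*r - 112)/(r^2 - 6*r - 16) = r + 7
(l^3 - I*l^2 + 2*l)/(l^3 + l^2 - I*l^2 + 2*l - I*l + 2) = l/(l + 1)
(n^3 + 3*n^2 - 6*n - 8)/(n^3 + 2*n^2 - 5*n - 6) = (n + 4)/(n + 3)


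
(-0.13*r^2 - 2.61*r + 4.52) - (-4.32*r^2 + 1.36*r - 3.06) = 4.19*r^2 - 3.97*r + 7.58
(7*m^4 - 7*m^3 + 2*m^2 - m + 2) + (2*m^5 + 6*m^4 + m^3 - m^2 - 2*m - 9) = 2*m^5 + 13*m^4 - 6*m^3 + m^2 - 3*m - 7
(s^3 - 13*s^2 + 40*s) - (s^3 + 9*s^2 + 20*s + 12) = -22*s^2 + 20*s - 12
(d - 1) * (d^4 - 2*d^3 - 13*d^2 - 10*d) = d^5 - 3*d^4 - 11*d^3 + 3*d^2 + 10*d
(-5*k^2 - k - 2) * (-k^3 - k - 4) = 5*k^5 + k^4 + 7*k^3 + 21*k^2 + 6*k + 8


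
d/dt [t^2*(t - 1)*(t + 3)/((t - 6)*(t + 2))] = 2*t*(t^4 - 5*t^3 - 32*t^2 - 30*t + 36)/(t^4 - 8*t^3 - 8*t^2 + 96*t + 144)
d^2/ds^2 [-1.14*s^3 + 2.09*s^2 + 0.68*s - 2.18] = 4.18 - 6.84*s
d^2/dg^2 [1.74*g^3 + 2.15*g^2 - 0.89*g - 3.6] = 10.44*g + 4.3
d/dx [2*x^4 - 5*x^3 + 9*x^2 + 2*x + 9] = 8*x^3 - 15*x^2 + 18*x + 2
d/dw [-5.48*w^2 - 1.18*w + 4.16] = -10.96*w - 1.18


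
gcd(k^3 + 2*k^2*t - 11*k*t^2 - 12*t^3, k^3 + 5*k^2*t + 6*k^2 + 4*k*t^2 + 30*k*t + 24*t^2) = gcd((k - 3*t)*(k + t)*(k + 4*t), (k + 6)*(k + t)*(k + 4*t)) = k^2 + 5*k*t + 4*t^2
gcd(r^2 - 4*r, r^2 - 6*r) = r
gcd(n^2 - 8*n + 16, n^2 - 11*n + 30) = 1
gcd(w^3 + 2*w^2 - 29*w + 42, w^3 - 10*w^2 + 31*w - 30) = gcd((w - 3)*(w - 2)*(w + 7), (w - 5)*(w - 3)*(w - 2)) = w^2 - 5*w + 6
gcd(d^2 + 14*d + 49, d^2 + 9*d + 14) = d + 7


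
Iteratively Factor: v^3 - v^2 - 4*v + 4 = (v - 2)*(v^2 + v - 2) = (v - 2)*(v + 2)*(v - 1)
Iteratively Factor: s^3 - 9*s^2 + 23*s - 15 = (s - 5)*(s^2 - 4*s + 3) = (s - 5)*(s - 1)*(s - 3)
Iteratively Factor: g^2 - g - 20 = (g + 4)*(g - 5)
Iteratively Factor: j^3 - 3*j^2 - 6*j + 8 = (j + 2)*(j^2 - 5*j + 4) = (j - 1)*(j + 2)*(j - 4)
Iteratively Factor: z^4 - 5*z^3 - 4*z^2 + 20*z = (z + 2)*(z^3 - 7*z^2 + 10*z) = (z - 2)*(z + 2)*(z^2 - 5*z) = (z - 5)*(z - 2)*(z + 2)*(z)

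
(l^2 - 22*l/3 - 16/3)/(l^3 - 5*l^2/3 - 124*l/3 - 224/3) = (3*l + 2)/(3*l^2 + 19*l + 28)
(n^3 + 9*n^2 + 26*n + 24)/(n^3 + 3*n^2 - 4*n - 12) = (n + 4)/(n - 2)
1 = 1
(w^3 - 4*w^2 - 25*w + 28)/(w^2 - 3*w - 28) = w - 1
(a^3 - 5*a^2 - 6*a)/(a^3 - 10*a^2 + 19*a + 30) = a/(a - 5)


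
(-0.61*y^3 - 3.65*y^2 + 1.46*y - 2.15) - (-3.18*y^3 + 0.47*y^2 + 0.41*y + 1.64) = 2.57*y^3 - 4.12*y^2 + 1.05*y - 3.79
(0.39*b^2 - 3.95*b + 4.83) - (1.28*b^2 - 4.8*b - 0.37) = -0.89*b^2 + 0.85*b + 5.2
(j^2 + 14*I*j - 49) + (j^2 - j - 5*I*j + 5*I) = 2*j^2 - j + 9*I*j - 49 + 5*I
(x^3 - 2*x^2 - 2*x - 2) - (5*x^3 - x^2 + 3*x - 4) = -4*x^3 - x^2 - 5*x + 2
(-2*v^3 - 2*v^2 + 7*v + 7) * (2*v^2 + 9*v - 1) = -4*v^5 - 22*v^4 - 2*v^3 + 79*v^2 + 56*v - 7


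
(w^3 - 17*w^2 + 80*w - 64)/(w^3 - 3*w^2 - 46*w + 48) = (w - 8)/(w + 6)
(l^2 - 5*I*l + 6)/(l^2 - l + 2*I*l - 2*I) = (l^2 - 5*I*l + 6)/(l^2 - l + 2*I*l - 2*I)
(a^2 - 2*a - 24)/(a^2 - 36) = (a + 4)/(a + 6)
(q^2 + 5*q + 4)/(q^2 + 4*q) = (q + 1)/q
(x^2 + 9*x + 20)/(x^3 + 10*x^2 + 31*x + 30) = (x + 4)/(x^2 + 5*x + 6)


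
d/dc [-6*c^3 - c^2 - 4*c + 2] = -18*c^2 - 2*c - 4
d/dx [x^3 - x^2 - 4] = x*(3*x - 2)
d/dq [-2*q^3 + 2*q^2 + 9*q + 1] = -6*q^2 + 4*q + 9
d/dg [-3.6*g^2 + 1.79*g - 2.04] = 1.79 - 7.2*g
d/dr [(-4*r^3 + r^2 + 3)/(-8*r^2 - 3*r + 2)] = (32*r^4 + 24*r^3 - 27*r^2 + 52*r + 9)/(64*r^4 + 48*r^3 - 23*r^2 - 12*r + 4)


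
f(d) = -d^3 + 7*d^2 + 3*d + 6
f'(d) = -3*d^2 + 14*d + 3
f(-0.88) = 9.46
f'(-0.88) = -11.64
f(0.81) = 12.49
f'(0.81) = 12.37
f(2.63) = 44.12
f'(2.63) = 19.07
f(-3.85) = 155.27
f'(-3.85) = -95.37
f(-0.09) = 5.79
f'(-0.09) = 1.72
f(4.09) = 66.95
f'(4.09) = 10.08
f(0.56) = 9.70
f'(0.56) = 9.90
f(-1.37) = 17.60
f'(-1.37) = -21.81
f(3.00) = 51.00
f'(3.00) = 18.00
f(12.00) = -678.00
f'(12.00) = -261.00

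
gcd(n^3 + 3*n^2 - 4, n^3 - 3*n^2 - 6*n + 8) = n^2 + n - 2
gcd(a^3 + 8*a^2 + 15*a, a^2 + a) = a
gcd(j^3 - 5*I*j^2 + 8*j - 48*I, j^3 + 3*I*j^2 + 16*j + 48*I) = j^2 - I*j + 12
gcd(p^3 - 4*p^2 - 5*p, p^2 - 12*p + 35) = p - 5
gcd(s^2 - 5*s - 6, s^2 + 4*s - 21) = 1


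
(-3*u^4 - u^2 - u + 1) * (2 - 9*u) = 27*u^5 - 6*u^4 + 9*u^3 + 7*u^2 - 11*u + 2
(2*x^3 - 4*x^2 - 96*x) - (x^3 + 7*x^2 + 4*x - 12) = x^3 - 11*x^2 - 100*x + 12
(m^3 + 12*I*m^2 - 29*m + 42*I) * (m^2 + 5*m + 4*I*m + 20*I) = m^5 + 5*m^4 + 16*I*m^4 - 77*m^3 + 80*I*m^3 - 385*m^2 - 74*I*m^2 - 168*m - 370*I*m - 840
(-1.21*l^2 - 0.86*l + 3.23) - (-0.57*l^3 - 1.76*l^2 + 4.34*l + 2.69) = 0.57*l^3 + 0.55*l^2 - 5.2*l + 0.54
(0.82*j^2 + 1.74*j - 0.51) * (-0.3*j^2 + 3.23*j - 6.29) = -0.246*j^4 + 2.1266*j^3 + 0.615399999999999*j^2 - 12.5919*j + 3.2079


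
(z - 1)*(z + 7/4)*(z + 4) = z^3 + 19*z^2/4 + 5*z/4 - 7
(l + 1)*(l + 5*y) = l^2 + 5*l*y + l + 5*y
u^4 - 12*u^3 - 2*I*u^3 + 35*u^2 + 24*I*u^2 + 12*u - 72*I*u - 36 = (u - 6)^2*(u - I)^2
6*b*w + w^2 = w*(6*b + w)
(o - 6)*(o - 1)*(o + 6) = o^3 - o^2 - 36*o + 36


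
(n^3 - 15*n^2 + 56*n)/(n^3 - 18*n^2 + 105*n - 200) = n*(n - 7)/(n^2 - 10*n + 25)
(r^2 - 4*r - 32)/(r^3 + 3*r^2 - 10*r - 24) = (r - 8)/(r^2 - r - 6)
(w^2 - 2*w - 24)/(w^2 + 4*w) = (w - 6)/w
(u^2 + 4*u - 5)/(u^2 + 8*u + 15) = (u - 1)/(u + 3)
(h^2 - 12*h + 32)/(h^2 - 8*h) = (h - 4)/h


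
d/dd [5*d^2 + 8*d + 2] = 10*d + 8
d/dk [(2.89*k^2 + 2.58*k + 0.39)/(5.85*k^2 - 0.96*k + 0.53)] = (-17.8674*k^2 - 1.4996*k + 1.7418)/(34.2225*k^4 - 11.232*k^3 + 7.1226*k^2 - 1.0176*k + 0.2809)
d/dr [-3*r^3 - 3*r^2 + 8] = 3*r*(-3*r - 2)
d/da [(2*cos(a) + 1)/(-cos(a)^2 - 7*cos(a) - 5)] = (-2*cos(a) - cos(2*a) + 2)*sin(a)/(cos(a)^2 + 7*cos(a) + 5)^2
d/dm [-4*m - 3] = -4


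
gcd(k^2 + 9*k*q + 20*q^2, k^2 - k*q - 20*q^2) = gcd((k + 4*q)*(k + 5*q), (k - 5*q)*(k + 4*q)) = k + 4*q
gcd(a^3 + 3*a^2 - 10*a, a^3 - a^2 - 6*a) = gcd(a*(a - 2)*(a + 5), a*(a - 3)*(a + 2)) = a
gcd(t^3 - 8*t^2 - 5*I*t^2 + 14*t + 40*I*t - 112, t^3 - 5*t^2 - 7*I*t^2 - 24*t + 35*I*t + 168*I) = t^2 + t*(-8 - 7*I) + 56*I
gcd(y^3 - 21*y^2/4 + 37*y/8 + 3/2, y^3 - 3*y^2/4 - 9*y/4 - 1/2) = y + 1/4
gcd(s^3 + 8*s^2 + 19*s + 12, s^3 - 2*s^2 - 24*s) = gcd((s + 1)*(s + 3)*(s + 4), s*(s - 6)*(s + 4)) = s + 4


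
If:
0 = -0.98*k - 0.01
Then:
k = -0.01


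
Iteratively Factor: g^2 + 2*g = (g)*(g + 2)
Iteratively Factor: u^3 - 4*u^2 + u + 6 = (u - 2)*(u^2 - 2*u - 3) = (u - 2)*(u + 1)*(u - 3)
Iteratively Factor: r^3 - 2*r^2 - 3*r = (r + 1)*(r^2 - 3*r) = r*(r + 1)*(r - 3)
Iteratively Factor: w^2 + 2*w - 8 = (w - 2)*(w + 4)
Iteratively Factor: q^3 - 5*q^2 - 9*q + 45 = (q - 5)*(q^2 - 9) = (q - 5)*(q - 3)*(q + 3)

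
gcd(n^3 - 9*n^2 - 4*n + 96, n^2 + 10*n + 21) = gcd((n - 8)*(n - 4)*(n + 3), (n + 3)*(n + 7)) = n + 3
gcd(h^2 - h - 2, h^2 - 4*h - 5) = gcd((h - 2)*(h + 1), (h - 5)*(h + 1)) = h + 1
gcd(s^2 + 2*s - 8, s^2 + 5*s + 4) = s + 4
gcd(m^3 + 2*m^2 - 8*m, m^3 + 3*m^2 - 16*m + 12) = m - 2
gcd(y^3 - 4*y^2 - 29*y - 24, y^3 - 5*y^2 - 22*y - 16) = y^2 - 7*y - 8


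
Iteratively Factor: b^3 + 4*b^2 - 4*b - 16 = (b + 2)*(b^2 + 2*b - 8) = (b - 2)*(b + 2)*(b + 4)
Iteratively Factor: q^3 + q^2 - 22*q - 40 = (q - 5)*(q^2 + 6*q + 8) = (q - 5)*(q + 4)*(q + 2)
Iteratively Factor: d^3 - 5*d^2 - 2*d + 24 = (d + 2)*(d^2 - 7*d + 12) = (d - 4)*(d + 2)*(d - 3)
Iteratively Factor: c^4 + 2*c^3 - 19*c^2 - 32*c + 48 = (c + 4)*(c^3 - 2*c^2 - 11*c + 12) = (c - 1)*(c + 4)*(c^2 - c - 12) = (c - 4)*(c - 1)*(c + 4)*(c + 3)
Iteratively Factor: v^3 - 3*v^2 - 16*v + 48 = (v - 3)*(v^2 - 16) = (v - 3)*(v + 4)*(v - 4)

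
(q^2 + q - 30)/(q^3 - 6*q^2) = (q^2 + q - 30)/(q^2*(q - 6))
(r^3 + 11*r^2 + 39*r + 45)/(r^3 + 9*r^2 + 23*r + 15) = (r + 3)/(r + 1)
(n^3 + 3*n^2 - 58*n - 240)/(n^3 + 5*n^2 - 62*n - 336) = (n + 5)/(n + 7)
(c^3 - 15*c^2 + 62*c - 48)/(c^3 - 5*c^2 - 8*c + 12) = (c - 8)/(c + 2)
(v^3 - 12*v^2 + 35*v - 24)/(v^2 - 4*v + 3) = v - 8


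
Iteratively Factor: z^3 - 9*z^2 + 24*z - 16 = (z - 4)*(z^2 - 5*z + 4) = (z - 4)*(z - 1)*(z - 4)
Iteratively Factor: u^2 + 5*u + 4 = (u + 4)*(u + 1)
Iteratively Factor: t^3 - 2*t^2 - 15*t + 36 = (t - 3)*(t^2 + t - 12) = (t - 3)*(t + 4)*(t - 3)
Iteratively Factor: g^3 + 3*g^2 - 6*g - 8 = (g + 1)*(g^2 + 2*g - 8) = (g - 2)*(g + 1)*(g + 4)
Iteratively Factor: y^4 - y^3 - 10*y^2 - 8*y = (y)*(y^3 - y^2 - 10*y - 8) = y*(y + 1)*(y^2 - 2*y - 8) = y*(y + 1)*(y + 2)*(y - 4)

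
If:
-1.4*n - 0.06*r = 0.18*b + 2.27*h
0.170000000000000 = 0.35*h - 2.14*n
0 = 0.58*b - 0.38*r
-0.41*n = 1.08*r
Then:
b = 0.02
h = 0.04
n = -0.07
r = 0.03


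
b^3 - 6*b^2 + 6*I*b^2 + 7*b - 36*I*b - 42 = (b - 6)*(b - I)*(b + 7*I)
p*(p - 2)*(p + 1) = p^3 - p^2 - 2*p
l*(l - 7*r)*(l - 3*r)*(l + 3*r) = l^4 - 7*l^3*r - 9*l^2*r^2 + 63*l*r^3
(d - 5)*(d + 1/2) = d^2 - 9*d/2 - 5/2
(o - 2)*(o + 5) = o^2 + 3*o - 10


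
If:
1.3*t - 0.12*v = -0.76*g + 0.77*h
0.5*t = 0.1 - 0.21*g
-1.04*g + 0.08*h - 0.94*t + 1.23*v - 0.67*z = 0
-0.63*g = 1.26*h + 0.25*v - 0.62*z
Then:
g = 0.586015571329269*z - 0.429273113263153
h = 0.0303779723634058*z + 0.231981624158036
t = 0.380294707570524 - 0.246126539958293*z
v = 0.850135779538676*z - 0.0874191403333573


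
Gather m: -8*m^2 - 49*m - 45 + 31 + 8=-8*m^2 - 49*m - 6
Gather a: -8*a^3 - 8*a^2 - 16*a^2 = -8*a^3 - 24*a^2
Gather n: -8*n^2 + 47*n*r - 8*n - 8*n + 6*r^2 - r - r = -8*n^2 + n*(47*r - 16) + 6*r^2 - 2*r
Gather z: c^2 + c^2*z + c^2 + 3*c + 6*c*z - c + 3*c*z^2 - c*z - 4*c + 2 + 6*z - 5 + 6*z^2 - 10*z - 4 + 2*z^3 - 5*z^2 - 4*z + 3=2*c^2 - 2*c + 2*z^3 + z^2*(3*c + 1) + z*(c^2 + 5*c - 8) - 4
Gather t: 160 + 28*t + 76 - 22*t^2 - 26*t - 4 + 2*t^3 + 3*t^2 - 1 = 2*t^3 - 19*t^2 + 2*t + 231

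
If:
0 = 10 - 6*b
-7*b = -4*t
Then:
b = 5/3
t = 35/12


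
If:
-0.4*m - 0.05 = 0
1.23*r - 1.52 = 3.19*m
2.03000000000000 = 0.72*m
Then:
No Solution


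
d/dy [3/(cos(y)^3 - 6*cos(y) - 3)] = 9*(cos(y)^2 - 2)*sin(y)/(-cos(y)^3 + 6*cos(y) + 3)^2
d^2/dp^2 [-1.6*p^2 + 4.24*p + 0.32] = -3.20000000000000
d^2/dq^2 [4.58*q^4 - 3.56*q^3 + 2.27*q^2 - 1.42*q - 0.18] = 54.96*q^2 - 21.36*q + 4.54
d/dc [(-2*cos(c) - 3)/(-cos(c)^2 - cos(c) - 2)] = (6*cos(c) + cos(2*c))*sin(c)/(cos(c)^2 + cos(c) + 2)^2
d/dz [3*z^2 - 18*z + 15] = 6*z - 18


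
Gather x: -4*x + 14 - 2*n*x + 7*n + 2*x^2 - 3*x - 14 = 7*n + 2*x^2 + x*(-2*n - 7)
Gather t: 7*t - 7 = 7*t - 7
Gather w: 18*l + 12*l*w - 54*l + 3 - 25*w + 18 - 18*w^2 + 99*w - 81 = -36*l - 18*w^2 + w*(12*l + 74) - 60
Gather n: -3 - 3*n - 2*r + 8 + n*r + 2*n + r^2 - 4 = n*(r - 1) + r^2 - 2*r + 1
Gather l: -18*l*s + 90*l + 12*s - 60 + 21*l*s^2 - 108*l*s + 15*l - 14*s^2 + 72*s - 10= l*(21*s^2 - 126*s + 105) - 14*s^2 + 84*s - 70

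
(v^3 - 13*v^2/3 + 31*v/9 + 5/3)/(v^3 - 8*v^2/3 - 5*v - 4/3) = (v^2 - 14*v/3 + 5)/(v^2 - 3*v - 4)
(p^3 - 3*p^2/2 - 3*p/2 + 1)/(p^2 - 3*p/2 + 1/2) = (p^2 - p - 2)/(p - 1)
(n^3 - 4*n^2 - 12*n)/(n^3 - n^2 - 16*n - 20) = n*(n - 6)/(n^2 - 3*n - 10)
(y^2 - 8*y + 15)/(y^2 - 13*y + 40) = (y - 3)/(y - 8)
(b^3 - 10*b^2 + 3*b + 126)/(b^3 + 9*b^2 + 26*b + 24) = (b^2 - 13*b + 42)/(b^2 + 6*b + 8)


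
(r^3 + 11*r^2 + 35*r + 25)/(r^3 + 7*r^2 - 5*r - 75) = (r + 1)/(r - 3)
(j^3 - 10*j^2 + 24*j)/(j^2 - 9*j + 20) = j*(j - 6)/(j - 5)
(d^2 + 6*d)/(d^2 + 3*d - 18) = d/(d - 3)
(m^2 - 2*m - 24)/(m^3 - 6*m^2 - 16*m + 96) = 1/(m - 4)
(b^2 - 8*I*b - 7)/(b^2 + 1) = (b - 7*I)/(b + I)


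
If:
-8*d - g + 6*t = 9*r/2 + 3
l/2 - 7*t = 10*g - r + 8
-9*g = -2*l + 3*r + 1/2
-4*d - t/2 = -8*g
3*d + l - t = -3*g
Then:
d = 19553/11374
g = 6839/11374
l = -63088/5687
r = -53265/5687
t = -500/121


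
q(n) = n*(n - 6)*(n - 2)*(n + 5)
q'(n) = n*(n - 6)*(n - 2) + n*(n - 6)*(n + 5) + n*(n - 2)*(n + 5) + (n - 6)*(n - 2)*(n + 5) = 4*n^3 - 9*n^2 - 56*n + 60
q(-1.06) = -90.23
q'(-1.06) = 104.48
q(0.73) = 28.00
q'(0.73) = 15.88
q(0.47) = 21.75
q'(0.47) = 32.11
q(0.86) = 29.53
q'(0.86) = 7.73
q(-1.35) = -121.33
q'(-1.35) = 109.36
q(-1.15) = -99.72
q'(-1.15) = 106.41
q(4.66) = -160.45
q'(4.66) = 8.38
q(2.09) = -5.21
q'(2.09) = -59.84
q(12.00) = 12240.00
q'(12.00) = 5004.00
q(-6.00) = 576.00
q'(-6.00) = -792.00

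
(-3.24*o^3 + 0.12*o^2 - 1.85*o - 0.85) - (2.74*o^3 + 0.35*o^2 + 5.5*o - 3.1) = -5.98*o^3 - 0.23*o^2 - 7.35*o + 2.25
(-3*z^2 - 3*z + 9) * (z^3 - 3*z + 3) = -3*z^5 - 3*z^4 + 18*z^3 - 36*z + 27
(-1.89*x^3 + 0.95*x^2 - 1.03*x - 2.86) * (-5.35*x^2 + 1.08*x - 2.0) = 10.1115*x^5 - 7.1237*x^4 + 10.3165*x^3 + 12.2886*x^2 - 1.0288*x + 5.72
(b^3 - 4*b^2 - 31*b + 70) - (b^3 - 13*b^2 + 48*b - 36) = 9*b^2 - 79*b + 106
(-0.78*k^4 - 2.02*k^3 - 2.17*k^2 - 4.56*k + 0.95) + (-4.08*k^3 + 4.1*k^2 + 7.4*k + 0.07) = -0.78*k^4 - 6.1*k^3 + 1.93*k^2 + 2.84*k + 1.02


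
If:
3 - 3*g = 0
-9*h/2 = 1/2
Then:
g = 1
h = -1/9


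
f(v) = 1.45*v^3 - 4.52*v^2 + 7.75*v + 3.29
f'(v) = 4.35*v^2 - 9.04*v + 7.75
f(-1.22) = -15.53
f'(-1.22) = 25.25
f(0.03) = 3.52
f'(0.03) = 7.48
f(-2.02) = -42.76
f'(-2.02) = 43.76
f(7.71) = 458.91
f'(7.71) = 196.63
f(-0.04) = 2.97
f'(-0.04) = 8.12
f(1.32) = 8.98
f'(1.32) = 3.40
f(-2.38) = -60.31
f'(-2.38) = 53.91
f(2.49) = 16.95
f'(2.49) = 12.21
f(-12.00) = -3246.19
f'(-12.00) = 742.63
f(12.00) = 1951.01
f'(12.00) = 525.67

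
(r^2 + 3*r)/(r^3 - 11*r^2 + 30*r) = (r + 3)/(r^2 - 11*r + 30)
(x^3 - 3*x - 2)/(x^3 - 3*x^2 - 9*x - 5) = (x - 2)/(x - 5)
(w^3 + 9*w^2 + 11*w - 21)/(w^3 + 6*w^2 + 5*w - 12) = (w + 7)/(w + 4)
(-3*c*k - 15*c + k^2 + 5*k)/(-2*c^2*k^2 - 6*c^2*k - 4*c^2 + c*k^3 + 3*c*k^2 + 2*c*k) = (3*c*k + 15*c - k^2 - 5*k)/(c*(2*c*k^2 + 6*c*k + 4*c - k^3 - 3*k^2 - 2*k))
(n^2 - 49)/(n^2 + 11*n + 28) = (n - 7)/(n + 4)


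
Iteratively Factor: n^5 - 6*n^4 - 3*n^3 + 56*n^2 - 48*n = (n - 1)*(n^4 - 5*n^3 - 8*n^2 + 48*n) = (n - 1)*(n + 3)*(n^3 - 8*n^2 + 16*n) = (n - 4)*(n - 1)*(n + 3)*(n^2 - 4*n) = (n - 4)^2*(n - 1)*(n + 3)*(n)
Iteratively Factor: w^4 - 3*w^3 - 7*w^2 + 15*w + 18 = (w + 2)*(w^3 - 5*w^2 + 3*w + 9) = (w - 3)*(w + 2)*(w^2 - 2*w - 3) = (w - 3)^2*(w + 2)*(w + 1)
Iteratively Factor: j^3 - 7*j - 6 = (j - 3)*(j^2 + 3*j + 2) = (j - 3)*(j + 2)*(j + 1)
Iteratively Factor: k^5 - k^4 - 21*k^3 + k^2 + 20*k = (k - 1)*(k^4 - 21*k^2 - 20*k) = (k - 5)*(k - 1)*(k^3 + 5*k^2 + 4*k) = (k - 5)*(k - 1)*(k + 4)*(k^2 + k) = (k - 5)*(k - 1)*(k + 1)*(k + 4)*(k)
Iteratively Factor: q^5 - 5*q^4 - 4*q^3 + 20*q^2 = (q - 2)*(q^4 - 3*q^3 - 10*q^2) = q*(q - 2)*(q^3 - 3*q^2 - 10*q) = q^2*(q - 2)*(q^2 - 3*q - 10) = q^2*(q - 5)*(q - 2)*(q + 2)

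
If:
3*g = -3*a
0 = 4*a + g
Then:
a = 0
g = 0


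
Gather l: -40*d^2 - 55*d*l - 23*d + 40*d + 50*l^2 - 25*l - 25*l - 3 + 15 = -40*d^2 + 17*d + 50*l^2 + l*(-55*d - 50) + 12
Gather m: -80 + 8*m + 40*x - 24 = 8*m + 40*x - 104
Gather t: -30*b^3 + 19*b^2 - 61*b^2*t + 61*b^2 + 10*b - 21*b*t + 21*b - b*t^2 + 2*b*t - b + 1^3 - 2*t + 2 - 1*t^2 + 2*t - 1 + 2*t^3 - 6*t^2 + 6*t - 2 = -30*b^3 + 80*b^2 + 30*b + 2*t^3 + t^2*(-b - 7) + t*(-61*b^2 - 19*b + 6)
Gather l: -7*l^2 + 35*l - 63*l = -7*l^2 - 28*l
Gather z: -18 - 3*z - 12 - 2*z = -5*z - 30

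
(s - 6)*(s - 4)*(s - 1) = s^3 - 11*s^2 + 34*s - 24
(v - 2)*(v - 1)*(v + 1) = v^3 - 2*v^2 - v + 2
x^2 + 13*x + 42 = (x + 6)*(x + 7)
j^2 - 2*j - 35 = (j - 7)*(j + 5)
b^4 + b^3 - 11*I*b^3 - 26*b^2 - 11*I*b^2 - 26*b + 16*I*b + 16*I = (b - 8*I)*(b - 2*I)*(-I*b - I)*(I*b + 1)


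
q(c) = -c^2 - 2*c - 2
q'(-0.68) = -0.64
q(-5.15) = -18.22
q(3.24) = -18.98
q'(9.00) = -20.00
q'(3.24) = -8.48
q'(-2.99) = 3.98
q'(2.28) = -6.56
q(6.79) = -61.68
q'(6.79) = -15.58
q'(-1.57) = 1.14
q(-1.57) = -1.32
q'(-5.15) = 8.30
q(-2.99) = -4.96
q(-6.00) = -26.00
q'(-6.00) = 10.00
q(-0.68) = -1.10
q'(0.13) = -2.26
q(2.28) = -11.76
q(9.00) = -101.00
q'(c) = -2*c - 2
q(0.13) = -2.28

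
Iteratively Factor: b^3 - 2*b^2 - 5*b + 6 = (b + 2)*(b^2 - 4*b + 3) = (b - 1)*(b + 2)*(b - 3)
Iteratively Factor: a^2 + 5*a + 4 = (a + 4)*(a + 1)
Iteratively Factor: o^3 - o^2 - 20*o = (o - 5)*(o^2 + 4*o) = o*(o - 5)*(o + 4)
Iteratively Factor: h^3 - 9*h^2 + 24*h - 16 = (h - 4)*(h^2 - 5*h + 4) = (h - 4)*(h - 1)*(h - 4)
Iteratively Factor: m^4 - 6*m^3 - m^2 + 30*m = (m + 2)*(m^3 - 8*m^2 + 15*m) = (m - 5)*(m + 2)*(m^2 - 3*m) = m*(m - 5)*(m + 2)*(m - 3)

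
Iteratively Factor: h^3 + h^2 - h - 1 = (h + 1)*(h^2 - 1) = (h - 1)*(h + 1)*(h + 1)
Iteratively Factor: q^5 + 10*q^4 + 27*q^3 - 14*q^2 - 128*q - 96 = (q - 2)*(q^4 + 12*q^3 + 51*q^2 + 88*q + 48) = (q - 2)*(q + 4)*(q^3 + 8*q^2 + 19*q + 12) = (q - 2)*(q + 4)^2*(q^2 + 4*q + 3) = (q - 2)*(q + 1)*(q + 4)^2*(q + 3)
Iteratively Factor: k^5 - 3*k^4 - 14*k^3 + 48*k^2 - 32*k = (k)*(k^4 - 3*k^3 - 14*k^2 + 48*k - 32) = k*(k - 2)*(k^3 - k^2 - 16*k + 16) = k*(k - 4)*(k - 2)*(k^2 + 3*k - 4) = k*(k - 4)*(k - 2)*(k + 4)*(k - 1)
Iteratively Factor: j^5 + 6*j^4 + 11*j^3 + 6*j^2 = (j + 2)*(j^4 + 4*j^3 + 3*j^2) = (j + 2)*(j + 3)*(j^3 + j^2) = j*(j + 2)*(j + 3)*(j^2 + j) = j^2*(j + 2)*(j + 3)*(j + 1)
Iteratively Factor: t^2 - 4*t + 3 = (t - 1)*(t - 3)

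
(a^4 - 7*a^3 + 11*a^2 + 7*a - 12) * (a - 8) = a^5 - 15*a^4 + 67*a^3 - 81*a^2 - 68*a + 96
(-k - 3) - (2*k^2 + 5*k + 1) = -2*k^2 - 6*k - 4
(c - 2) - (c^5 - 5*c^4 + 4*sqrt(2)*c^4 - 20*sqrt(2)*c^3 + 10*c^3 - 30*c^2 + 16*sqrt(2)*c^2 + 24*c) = -c^5 - 4*sqrt(2)*c^4 + 5*c^4 - 10*c^3 + 20*sqrt(2)*c^3 - 16*sqrt(2)*c^2 + 30*c^2 - 23*c - 2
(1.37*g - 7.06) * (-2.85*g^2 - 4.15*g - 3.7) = -3.9045*g^3 + 14.4355*g^2 + 24.23*g + 26.122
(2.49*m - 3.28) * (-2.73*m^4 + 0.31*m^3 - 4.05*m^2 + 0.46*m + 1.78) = -6.7977*m^5 + 9.7263*m^4 - 11.1013*m^3 + 14.4294*m^2 + 2.9234*m - 5.8384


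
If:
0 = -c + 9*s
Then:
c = 9*s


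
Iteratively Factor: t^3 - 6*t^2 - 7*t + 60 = (t + 3)*(t^2 - 9*t + 20) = (t - 4)*(t + 3)*(t - 5)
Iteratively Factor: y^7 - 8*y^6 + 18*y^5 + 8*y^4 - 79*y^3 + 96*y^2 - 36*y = (y - 1)*(y^6 - 7*y^5 + 11*y^4 + 19*y^3 - 60*y^2 + 36*y) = (y - 2)*(y - 1)*(y^5 - 5*y^4 + y^3 + 21*y^2 - 18*y) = (y - 3)*(y - 2)*(y - 1)*(y^4 - 2*y^3 - 5*y^2 + 6*y) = (y - 3)*(y - 2)*(y - 1)*(y + 2)*(y^3 - 4*y^2 + 3*y) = (y - 3)*(y - 2)*(y - 1)^2*(y + 2)*(y^2 - 3*y) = y*(y - 3)*(y - 2)*(y - 1)^2*(y + 2)*(y - 3)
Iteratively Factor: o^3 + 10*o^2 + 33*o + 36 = (o + 3)*(o^2 + 7*o + 12) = (o + 3)*(o + 4)*(o + 3)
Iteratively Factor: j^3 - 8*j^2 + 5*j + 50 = (j + 2)*(j^2 - 10*j + 25) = (j - 5)*(j + 2)*(j - 5)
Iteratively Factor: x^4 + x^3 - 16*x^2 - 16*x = (x + 4)*(x^3 - 3*x^2 - 4*x) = x*(x + 4)*(x^2 - 3*x - 4) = x*(x - 4)*(x + 4)*(x + 1)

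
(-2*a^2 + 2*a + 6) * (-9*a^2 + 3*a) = 18*a^4 - 24*a^3 - 48*a^2 + 18*a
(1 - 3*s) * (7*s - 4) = -21*s^2 + 19*s - 4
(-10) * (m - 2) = 20 - 10*m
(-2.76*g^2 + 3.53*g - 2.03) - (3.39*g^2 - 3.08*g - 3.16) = -6.15*g^2 + 6.61*g + 1.13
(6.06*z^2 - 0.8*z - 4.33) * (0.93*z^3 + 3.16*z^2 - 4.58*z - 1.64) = 5.6358*z^5 + 18.4056*z^4 - 34.3097*z^3 - 19.9572*z^2 + 21.1434*z + 7.1012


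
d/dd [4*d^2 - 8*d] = 8*d - 8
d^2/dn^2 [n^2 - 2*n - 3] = 2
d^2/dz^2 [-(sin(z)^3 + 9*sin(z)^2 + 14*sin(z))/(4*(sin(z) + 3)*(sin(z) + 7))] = (sin(z)^4 + 9*sin(z)^3 + 30*sin(z)^2 + 18*sin(z) - 6)/(4*(sin(z) + 3)^3)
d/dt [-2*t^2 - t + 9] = -4*t - 1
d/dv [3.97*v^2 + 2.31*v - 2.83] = 7.94*v + 2.31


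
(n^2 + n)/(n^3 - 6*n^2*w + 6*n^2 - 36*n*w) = (n + 1)/(n^2 - 6*n*w + 6*n - 36*w)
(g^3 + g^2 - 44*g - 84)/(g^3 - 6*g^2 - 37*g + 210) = (g + 2)/(g - 5)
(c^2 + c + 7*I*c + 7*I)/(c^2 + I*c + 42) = (c + 1)/(c - 6*I)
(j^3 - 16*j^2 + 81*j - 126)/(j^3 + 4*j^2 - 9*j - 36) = (j^2 - 13*j + 42)/(j^2 + 7*j + 12)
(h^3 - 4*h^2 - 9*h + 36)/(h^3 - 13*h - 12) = (h - 3)/(h + 1)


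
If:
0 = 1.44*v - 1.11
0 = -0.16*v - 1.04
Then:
No Solution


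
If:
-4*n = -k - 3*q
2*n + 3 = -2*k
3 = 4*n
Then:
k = -9/4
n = 3/4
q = 7/4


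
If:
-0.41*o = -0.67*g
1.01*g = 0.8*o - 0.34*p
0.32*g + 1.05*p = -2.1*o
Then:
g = 0.00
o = 0.00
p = 0.00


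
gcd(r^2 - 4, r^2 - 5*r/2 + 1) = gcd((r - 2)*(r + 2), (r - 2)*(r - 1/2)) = r - 2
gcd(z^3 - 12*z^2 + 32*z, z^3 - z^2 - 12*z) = z^2 - 4*z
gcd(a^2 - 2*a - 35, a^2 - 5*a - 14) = a - 7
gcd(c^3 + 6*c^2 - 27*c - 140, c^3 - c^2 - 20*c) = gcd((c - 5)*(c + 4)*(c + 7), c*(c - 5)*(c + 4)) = c^2 - c - 20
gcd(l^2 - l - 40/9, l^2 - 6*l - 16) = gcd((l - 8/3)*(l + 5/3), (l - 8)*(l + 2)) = 1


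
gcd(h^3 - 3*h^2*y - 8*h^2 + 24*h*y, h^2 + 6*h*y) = h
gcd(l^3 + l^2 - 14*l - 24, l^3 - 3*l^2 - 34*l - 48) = l^2 + 5*l + 6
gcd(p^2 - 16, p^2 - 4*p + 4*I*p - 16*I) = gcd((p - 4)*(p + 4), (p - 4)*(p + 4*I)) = p - 4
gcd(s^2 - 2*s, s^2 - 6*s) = s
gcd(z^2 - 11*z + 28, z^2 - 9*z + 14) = z - 7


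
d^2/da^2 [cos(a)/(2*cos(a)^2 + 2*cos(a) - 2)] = ((1 - cos(a)^2)^2 - cos(a)^5 - 4*cos(a)^3 + cos(a)^2 + 5*cos(a) + 1)/(2*(cos(a)^2 + cos(a) - 1)^3)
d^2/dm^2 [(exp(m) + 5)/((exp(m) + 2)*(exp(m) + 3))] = (exp(4*m) + 15*exp(3*m) + 39*exp(2*m) - 25*exp(m) - 114)*exp(m)/(exp(6*m) + 15*exp(5*m) + 93*exp(4*m) + 305*exp(3*m) + 558*exp(2*m) + 540*exp(m) + 216)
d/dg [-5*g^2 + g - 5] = 1 - 10*g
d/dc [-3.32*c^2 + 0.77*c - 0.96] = 0.77 - 6.64*c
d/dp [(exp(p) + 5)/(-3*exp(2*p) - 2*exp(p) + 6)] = (3*exp(2*p) + 30*exp(p) + 16)*exp(p)/(9*exp(4*p) + 12*exp(3*p) - 32*exp(2*p) - 24*exp(p) + 36)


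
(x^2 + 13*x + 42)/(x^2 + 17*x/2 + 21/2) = 2*(x + 6)/(2*x + 3)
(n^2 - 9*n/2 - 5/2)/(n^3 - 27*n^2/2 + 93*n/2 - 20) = (2*n + 1)/(2*n^2 - 17*n + 8)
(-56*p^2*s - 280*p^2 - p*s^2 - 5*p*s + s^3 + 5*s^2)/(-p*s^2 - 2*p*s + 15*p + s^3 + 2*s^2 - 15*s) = (56*p^2 + p*s - s^2)/(p*s - 3*p - s^2 + 3*s)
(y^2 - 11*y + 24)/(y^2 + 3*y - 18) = (y - 8)/(y + 6)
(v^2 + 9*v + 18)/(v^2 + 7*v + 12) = (v + 6)/(v + 4)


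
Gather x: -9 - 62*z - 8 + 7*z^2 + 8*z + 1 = 7*z^2 - 54*z - 16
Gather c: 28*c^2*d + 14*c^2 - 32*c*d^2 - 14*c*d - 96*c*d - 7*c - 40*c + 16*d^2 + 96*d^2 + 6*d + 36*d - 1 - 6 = c^2*(28*d + 14) + c*(-32*d^2 - 110*d - 47) + 112*d^2 + 42*d - 7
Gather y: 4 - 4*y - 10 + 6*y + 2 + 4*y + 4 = 6*y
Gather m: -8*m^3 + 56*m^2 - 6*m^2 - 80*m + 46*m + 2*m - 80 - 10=-8*m^3 + 50*m^2 - 32*m - 90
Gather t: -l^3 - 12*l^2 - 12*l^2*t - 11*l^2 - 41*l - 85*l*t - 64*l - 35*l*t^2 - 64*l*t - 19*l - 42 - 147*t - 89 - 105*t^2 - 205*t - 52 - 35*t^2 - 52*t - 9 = -l^3 - 23*l^2 - 124*l + t^2*(-35*l - 140) + t*(-12*l^2 - 149*l - 404) - 192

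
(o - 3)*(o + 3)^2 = o^3 + 3*o^2 - 9*o - 27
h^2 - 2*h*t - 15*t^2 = (h - 5*t)*(h + 3*t)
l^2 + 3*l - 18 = (l - 3)*(l + 6)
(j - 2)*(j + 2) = j^2 - 4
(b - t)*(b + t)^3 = b^4 + 2*b^3*t - 2*b*t^3 - t^4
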